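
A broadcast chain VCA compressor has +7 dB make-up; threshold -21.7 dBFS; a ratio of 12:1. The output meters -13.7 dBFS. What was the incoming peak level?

Stripping the +7 dB make-up gives -20.7 dBFS at the gain stage.
The compressed level sits -20.7 − (-21.7) = 1 dB over threshold.
Before 12:1 compression the overshoot was 1 × 12 = 12 dB, so input = -21.7 + 12 = -9.7 dBFS.

-9.7 dBFS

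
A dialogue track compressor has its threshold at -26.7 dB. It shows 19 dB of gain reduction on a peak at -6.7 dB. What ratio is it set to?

Input overshoot = -6.7 − (-26.7) = 20 dB.
Output overshoot = 20 − 19 = 1 dB.
Ratio = input overshoot / output overshoot = 20 / 1 = 20.

20:1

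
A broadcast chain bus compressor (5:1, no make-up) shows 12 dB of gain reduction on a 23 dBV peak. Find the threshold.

Gain reduction = 23 − 11 = 12 dB; output overshoot = GR / (R − 1) = 12 / 4 = 3 dB.
Threshold = output − output overshoot = 11 − 3 = 8 dBV.

8 dBV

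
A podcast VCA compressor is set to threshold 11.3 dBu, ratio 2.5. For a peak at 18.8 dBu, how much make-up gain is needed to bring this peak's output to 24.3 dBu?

Overshoot 7.5 dB → 7.5/2.5 = 3 dB after compression, so the compressed level is 11.3 + 3 = 14.3 dBu.
Make-up = target − compressed = 24.3 − 14.3 = 10 dB.

10 dB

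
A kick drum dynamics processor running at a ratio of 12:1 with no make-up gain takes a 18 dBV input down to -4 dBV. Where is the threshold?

-6 dBV

Input is 24 dB above T (since output overshoot × R = input overshoot: (-4 − T)·12 = 18 − T gives T = -6 dBV).
Check: -6 + (18 − (-6))/12 = -6 + 2 = -4 dBV. ✓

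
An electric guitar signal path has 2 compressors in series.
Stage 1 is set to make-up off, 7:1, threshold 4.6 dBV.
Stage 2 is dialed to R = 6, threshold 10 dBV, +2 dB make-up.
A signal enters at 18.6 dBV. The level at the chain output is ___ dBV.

Stage 1: 14 dB above 4.6 dBV, reduced 7:1 to 2 dB above → 6.6 dBV.
Stage 2: 6.6 dBV ≤ 10 dBV, so stage 2 doesn't engage; make-up brings it to 8.6 dBV.

8.6 dBV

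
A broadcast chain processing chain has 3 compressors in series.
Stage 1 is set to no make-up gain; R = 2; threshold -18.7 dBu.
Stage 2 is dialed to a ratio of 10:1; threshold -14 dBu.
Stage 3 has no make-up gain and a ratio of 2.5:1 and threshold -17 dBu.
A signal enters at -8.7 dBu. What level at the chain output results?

Stage 1: -8.7 dBu is 10 dB over -18.7 dBu; at 2:1 that becomes 5 dB over, giving -13.7 dBu.
Stage 2: -13.7 dBu is 0.3 dB over -14 dBu; at 10:1 that becomes 0.03 dB over, giving -13.97 dBu.
Stage 3: -13.97 dBu is 3.03 dB over -17 dBu; at 2.5:1 that becomes 1.212 dB over, giving -15.788 dBu.

-15.788 dBu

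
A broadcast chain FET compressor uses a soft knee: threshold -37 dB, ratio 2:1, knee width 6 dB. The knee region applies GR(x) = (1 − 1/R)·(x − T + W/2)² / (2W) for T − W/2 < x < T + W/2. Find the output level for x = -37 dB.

x − T + W/2 = -37 − (-37) + 3 = 3.
GR = (1 − 1/2) × 3² / 12 = 0.5 × 9 / 12 = 0.375 dB.
Output = -37 − 0.375 = -37.375 dB.

-37.375 dB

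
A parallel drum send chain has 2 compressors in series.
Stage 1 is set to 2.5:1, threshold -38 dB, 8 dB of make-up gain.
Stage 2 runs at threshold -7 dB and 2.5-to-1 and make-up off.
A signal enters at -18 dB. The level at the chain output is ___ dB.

Stage 1: overshoot 20 dB → 20/2.5 = 8 dB → -30 dB; +8 dB make-up → -22 dB.
Stage 2: -22 dB is at or below the -7 dB threshold — no compression; output -22 dB.

-22 dB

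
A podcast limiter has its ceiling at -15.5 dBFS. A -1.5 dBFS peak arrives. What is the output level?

A brickwall limiter is an ∞:1 compressor: any input above the ceiling is clamped to -15.5 dBFS.

-15.5 dBFS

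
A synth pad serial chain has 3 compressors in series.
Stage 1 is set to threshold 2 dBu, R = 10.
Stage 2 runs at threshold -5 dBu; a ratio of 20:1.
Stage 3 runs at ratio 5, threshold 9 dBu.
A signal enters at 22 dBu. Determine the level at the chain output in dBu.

Stage 1: overshoot 20 dB → 20/10 = 2 dB → 4 dBu.
Stage 2: 4 dBu is 9 dB over -5 dBu; at 20:1 that becomes 0.45 dB over, giving -4.55 dBu.
Stage 3: -4.55 dBu ≤ 9 dBu, so stage 3 doesn't engage; output -4.55 dBu.

-4.55 dBu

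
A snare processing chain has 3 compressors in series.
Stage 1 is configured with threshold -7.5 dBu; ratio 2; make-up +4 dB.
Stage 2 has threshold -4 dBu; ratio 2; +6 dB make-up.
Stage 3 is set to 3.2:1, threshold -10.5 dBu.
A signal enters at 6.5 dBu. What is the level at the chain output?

Stage 1: 6.5 dBu is 14 dB over -7.5 dBu; at 2:1 that becomes 7 dB over, giving -0.5 dBu; +4 dB make-up → 3.5 dBu.
Stage 2: 7.5 dB above -4 dBu, reduced 2:1 to 3.75 dB above → -0.25 dBu; +6 dB make-up → 5.75 dBu.
Stage 3: 16.25 dB above -10.5 dBu, reduced 3.2:1 to 5.078125 dB above → -5.421875 dBu.

-5.421875 dBu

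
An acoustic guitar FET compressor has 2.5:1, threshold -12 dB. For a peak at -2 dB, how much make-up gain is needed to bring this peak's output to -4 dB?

The peak compresses to -12 + 10/2.5 = -8 dB.
To reach -4 dB requires -4 − (-8) = 4 dB of make-up.

4 dB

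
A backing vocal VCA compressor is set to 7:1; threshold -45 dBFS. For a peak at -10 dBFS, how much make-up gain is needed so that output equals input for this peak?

30 dB

Overshoot 35 dB → 35/7 = 5 dB after compression, so the compressed level is -45 + 5 = -40 dBFS.
Make-up = target − compressed = -10 − (-40) = 30 dB.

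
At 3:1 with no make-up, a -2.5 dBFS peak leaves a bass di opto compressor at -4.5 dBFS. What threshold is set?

Input is 3 dB above T (since output overshoot × R = input overshoot: (-4.5 − T)·3 = -2.5 − T gives T = -5.5 dBFS).
Check: -5.5 + (-2.5 − (-5.5))/3 = -5.5 + 1 = -4.5 dBFS. ✓

-5.5 dBFS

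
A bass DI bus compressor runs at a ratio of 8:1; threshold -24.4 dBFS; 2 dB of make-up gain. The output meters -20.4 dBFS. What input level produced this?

Before make-up, the level was -20.4 − 2 = -22.4 dBFS.
Post-compression overshoot = -22.4 − (-24.4) = 2 dB.
Input overshoot = R × output overshoot = 16 dB → input = -24.4 + 16 = -8.4 dBFS.

-8.4 dBFS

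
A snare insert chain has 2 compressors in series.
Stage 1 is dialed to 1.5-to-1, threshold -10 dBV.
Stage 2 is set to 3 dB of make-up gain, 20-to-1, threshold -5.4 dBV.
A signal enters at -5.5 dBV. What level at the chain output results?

-4 dBV

Stage 1: 4.5 dB above -10 dBV, reduced 1.5:1 to 3 dB above → -7 dBV.
Stage 2: -7 dBV is at or below the -5.4 dBV threshold — no compression; make-up brings it to -4 dBV.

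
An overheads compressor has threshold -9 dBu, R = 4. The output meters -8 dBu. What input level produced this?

-5 dBu

That's 1 dB above the -9 dBu threshold.
Undo the ratio: input overshoot = 1 × 4 = 4 dB, giving input = -5 dBu.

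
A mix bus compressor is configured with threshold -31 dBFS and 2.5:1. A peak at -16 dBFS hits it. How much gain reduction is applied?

9 dB

Overshoot = -16 − (-31) = 15 dB.
At 2.5:1, output sits 15/2.5 = 6 dB above threshold.
Gain reduction = 15 − 6 = 9 dB.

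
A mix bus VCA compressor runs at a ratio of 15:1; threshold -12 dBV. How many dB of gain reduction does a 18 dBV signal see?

28 dB

The signal is 30 dB above threshold.
A 15:1 ratio leaves 2 dB of that excess.
GR = overshoot in − overshoot out = 30 − 2 = 28 dB.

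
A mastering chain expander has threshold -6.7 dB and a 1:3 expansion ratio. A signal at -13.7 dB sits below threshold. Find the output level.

Undershoot = (-6.7) − (-13.7) = 7 dB.
At 1:3, that expands to 21 dB under threshold.
Output = -6.7 − 21 = -27.7 dB.

-27.7 dB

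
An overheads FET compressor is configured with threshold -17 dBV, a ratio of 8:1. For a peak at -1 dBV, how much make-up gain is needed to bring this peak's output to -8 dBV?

7 dB

Without make-up, output = threshold + overshoot/8 = -17 + 2 = -15 dBV.
Gap to target: 7 dB.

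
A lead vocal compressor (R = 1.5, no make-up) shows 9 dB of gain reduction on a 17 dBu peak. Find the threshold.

Input is 27 dB above T (since output overshoot × R = input overshoot: (8 − T)·1.5 = 17 − T gives T = -10 dBu).
Check: -10 + (17 − (-10))/1.5 = -10 + 18 = 8 dBu. ✓

-10 dBu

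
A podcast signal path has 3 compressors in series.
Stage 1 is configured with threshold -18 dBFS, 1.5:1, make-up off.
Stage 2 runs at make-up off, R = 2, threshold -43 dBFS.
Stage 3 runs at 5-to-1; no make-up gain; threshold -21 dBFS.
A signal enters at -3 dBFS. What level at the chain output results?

Stage 1: -3 dBFS is 15 dB over -18 dBFS; at 1.5:1 that becomes 10 dB over, giving -8 dBFS.
Stage 2: -8 dBFS is 35 dB over -43 dBFS; at 2:1 that becomes 17.5 dB over, giving -25.5 dBFS.
Stage 3: -25.5 dBFS is at or below the -21 dBFS threshold — no compression; output -25.5 dBFS.

-25.5 dBFS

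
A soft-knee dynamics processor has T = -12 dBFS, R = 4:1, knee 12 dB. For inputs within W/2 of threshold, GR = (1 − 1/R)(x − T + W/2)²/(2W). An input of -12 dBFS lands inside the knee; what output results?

x − T + W/2 = -12 − (-12) + 6 = 6.
GR = (1 − 1/4) × 6² / 24 = 0.75 × 36 / 24 = 1.125 dB.
Output = -12 − 1.125 = -13.125 dBFS.

-13.125 dBFS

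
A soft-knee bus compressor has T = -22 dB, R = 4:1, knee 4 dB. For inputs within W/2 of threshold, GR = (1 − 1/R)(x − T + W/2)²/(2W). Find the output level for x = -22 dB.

-22.375 dB

x − T + W/2 = -22 − (-22) + 2 = 2.
GR = (1 − 1/4) × 2² / 8 = 0.75 × 4 / 8 = 0.375 dB.
Output = -22 − 0.375 = -22.375 dB.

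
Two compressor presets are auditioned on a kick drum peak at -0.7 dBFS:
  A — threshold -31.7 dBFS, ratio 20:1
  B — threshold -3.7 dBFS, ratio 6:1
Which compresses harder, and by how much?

A, by 26.95 dB

A: overshoot 31 dB → output overshoot 1.55 dB → GR 29.45 dB.
B: overshoot 3 dB → output overshoot 0.5 dB → GR 2.5 dB.
Difference: 26.95 dB in favour of A.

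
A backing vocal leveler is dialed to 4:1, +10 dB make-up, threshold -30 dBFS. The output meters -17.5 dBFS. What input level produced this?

Before make-up, the level was -17.5 − 10 = -27.5 dBFS.
That's 2.5 dB above the -30 dBFS threshold.
Before 4:1 compression the overshoot was 2.5 × 4 = 10 dB, so input = -30 + 10 = -20 dBFS.

-20 dBFS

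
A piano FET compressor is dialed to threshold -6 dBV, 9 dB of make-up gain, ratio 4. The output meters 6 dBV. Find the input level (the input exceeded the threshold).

6 dBV

Stripping the +9 dB make-up gives -3 dBV at the gain stage.
The compressed level sits -3 − (-6) = 3 dB over threshold.
Before 4:1 compression the overshoot was 3 × 4 = 12 dB, so input = -6 + 12 = 6 dBV.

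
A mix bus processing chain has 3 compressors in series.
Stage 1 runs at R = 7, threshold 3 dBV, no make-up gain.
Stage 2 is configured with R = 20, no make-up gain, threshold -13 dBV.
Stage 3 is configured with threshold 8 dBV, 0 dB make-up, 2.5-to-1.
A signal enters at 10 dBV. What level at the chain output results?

-12.15 dBV

Stage 1: 10 dBV is 7 dB over 3 dBV; at 7:1 that becomes 1 dB over, giving 4 dBV.
Stage 2: 17 dB above -13 dBV, reduced 20:1 to 0.85 dB above → -12.15 dBV.
Stage 3: -12.15 dBV ≤ 8 dBV, so stage 3 doesn't engage; output -12.15 dBV.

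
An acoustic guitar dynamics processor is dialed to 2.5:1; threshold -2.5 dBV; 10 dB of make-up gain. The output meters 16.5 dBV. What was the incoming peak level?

20 dBV

Before make-up, the level was 16.5 − 10 = 6.5 dBV.
That's 9 dB above the -2.5 dBV threshold.
Input overshoot = R × output overshoot = 22.5 dB → input = -2.5 + 22.5 = 20 dBV.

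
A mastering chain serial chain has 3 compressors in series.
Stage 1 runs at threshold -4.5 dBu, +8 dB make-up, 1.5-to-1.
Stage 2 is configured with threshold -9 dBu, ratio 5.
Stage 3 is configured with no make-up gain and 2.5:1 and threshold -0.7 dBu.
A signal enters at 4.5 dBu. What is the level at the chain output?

-5.3 dBu

Stage 1: 4.5 dBu is 9 dB over -4.5 dBu; at 1.5:1 that becomes 6 dB over, giving 1.5 dBu; +8 dB make-up → 9.5 dBu.
Stage 2: overshoot 18.5 dB → 18.5/5 = 3.7 dB → -5.3 dBu.
Stage 3: -5.3 dBu ≤ -0.7 dBu, so stage 3 doesn't engage; output -5.3 dBu.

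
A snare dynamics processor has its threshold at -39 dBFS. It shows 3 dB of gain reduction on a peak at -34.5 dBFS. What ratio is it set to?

Input overshoot = -34.5 − (-39) = 4.5 dB.
Output overshoot = 4.5 − 3 = 1.5 dB.
Ratio = input overshoot / output overshoot = 4.5 / 1.5 = 3.

3:1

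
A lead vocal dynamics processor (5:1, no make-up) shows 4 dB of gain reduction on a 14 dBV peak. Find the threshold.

Input is 5 dB above T (since output overshoot × R = input overshoot: (10 − T)·5 = 14 − T gives T = 9 dBV).
Check: 9 + (14 − 9)/5 = 9 + 1 = 10 dBV. ✓

9 dBV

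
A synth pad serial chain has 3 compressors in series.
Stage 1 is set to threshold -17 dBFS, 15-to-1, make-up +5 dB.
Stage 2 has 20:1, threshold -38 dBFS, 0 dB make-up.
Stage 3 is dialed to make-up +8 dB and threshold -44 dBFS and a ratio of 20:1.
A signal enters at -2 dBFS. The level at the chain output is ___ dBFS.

-35.6325 dBFS

Stage 1: 15 dB above -17 dBFS, reduced 15:1 to 1 dB above → -16 dBFS; +5 dB make-up → -11 dBFS.
Stage 2: 27 dB above -38 dBFS, reduced 20:1 to 1.35 dB above → -36.65 dBFS.
Stage 3: overshoot 7.35 dB → 7.35/20 = 0.3675 dB → -43.6325 dBFS; +8 dB make-up → -35.6325 dBFS.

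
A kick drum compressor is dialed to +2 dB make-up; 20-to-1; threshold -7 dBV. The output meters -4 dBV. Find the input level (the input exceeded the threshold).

13 dBV

Before make-up, the level was -4 − 2 = -6 dBV.
That's 1 dB above the -7 dBV threshold.
Input overshoot = R × output overshoot = 20 dB → input = -7 + 20 = 13 dBV.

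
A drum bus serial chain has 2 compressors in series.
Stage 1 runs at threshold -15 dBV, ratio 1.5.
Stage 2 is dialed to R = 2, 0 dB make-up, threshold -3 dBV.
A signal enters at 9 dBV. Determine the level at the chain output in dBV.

-1 dBV

Stage 1: 24 dB above -15 dBV, reduced 1.5:1 to 16 dB above → 1 dBV.
Stage 2: 1 dBV is 4 dB over -3 dBV; at 2:1 that becomes 2 dB over, giving -1 dBV.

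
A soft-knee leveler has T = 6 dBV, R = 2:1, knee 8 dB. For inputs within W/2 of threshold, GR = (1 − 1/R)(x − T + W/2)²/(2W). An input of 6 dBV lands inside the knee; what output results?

x − T + W/2 = 6 − 6 + 4 = 4.
GR = (1 − 1/2) × 4² / 16 = 0.5 × 16 / 16 = 0.5 dB.
Output = 6 − 0.5 = 5.5 dBV.

5.5 dBV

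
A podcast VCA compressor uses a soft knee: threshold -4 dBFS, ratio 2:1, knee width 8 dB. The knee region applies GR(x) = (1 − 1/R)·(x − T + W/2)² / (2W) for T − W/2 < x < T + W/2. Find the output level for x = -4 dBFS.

x − T + W/2 = -4 − (-4) + 4 = 4.
GR = (1 − 1/2) × 4² / 16 = 0.5 × 16 / 16 = 0.5 dB.
Output = -4 − 0.5 = -4.5 dBFS.

-4.5 dBFS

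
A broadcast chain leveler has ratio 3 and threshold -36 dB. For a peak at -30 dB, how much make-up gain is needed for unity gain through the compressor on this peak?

Overshoot 6 dB → 6/3 = 2 dB after compression, so the compressed level is -36 + 2 = -34 dB.
Make-up = target − compressed = -30 − (-34) = 4 dB.

4 dB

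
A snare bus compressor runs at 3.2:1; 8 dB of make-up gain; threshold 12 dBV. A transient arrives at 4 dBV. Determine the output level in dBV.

4 dBV is 8 dB below the 12 dBV threshold, so no gain reduction is applied.
Make-up gain adds 8 dB: 4 + 8 = 12 dBV.

12 dBV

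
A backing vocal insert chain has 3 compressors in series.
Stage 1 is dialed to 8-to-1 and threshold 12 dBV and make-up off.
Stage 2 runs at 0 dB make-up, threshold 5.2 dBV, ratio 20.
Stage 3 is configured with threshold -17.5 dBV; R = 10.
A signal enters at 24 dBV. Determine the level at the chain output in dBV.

-15.1885 dBV

Stage 1: 24 dBV is 12 dB over 12 dBV; at 8:1 that becomes 1.5 dB over, giving 13.5 dBV.
Stage 2: 8.3 dB above 5.2 dBV, reduced 20:1 to 0.415 dB above → 5.615 dBV.
Stage 3: 23.115 dB above -17.5 dBV, reduced 10:1 to 2.3115 dB above → -15.1885 dBV.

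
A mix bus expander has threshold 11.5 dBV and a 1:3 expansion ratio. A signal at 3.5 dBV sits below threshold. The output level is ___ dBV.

Undershoot = 11.5 − 3.5 = 8 dB.
At 1:3, that expands to 24 dB under threshold.
Output = 11.5 − 24 = -12.5 dBV.

-12.5 dBV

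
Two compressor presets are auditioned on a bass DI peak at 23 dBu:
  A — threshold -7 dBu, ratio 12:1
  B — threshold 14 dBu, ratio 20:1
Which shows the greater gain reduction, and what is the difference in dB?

A, by 18.95 dB

A: 30 dB over, compressed to 2.5 dB over, so 27.5 dB of GR.
B: 9 dB over, compressed to 0.45 dB over, so 8.55 dB of GR.
Difference: 18.95 dB in favour of A.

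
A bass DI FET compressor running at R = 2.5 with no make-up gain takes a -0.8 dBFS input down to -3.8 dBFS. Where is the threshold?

Gain reduction = -0.8 − (-3.8) = 3 dB; output overshoot = GR / (R − 1) = 3 / 1.5 = 2 dB.
Threshold = output − output overshoot = -3.8 − 2 = -5.8 dBFS.

-5.8 dBFS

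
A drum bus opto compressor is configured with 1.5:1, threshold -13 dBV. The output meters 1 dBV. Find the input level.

That's 14 dB above the -13 dBV threshold.
Input overshoot = R × output overshoot = 21 dB → input = -13 + 21 = 8 dBV.

8 dBV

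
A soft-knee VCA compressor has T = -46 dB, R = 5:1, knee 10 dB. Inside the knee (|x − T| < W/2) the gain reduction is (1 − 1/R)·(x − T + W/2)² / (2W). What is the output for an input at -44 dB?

-45.96 dB

x − T + W/2 = -44 − (-46) + 5 = 7.
GR = (1 − 1/5) × 7² / 20 = 0.8 × 49 / 20 = 1.96 dB.
Output = -44 − 1.96 = -45.96 dB.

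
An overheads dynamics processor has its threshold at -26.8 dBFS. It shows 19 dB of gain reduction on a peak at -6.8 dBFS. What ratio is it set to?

20:1

Input overshoot = -6.8 − (-26.8) = 20 dB.
Output overshoot = 20 − 19 = 1 dB.
Ratio = input overshoot / output overshoot = 20 / 1 = 20.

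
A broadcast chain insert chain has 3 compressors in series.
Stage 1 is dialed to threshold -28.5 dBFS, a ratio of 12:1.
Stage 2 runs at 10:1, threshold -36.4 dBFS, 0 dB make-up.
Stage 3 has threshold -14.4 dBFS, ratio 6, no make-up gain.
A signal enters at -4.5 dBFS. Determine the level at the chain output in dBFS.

Stage 1: overshoot 24 dB → 24/12 = 2 dB → -26.5 dBFS.
Stage 2: 9.9 dB above -36.4 dBFS, reduced 10:1 to 0.99 dB above → -35.41 dBFS.
Stage 3: -35.41 dBFS ≤ -14.4 dBFS, so stage 3 doesn't engage; output -35.41 dBFS.

-35.41 dBFS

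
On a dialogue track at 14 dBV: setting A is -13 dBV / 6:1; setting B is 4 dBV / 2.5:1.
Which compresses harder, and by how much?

A: 27 dB over, compressed to 4.5 dB over, so 22.5 dB of GR.
B: 10 dB over, compressed to 4 dB over, so 6 dB of GR.
A reduces 16.5 dB more.

A, by 16.5 dB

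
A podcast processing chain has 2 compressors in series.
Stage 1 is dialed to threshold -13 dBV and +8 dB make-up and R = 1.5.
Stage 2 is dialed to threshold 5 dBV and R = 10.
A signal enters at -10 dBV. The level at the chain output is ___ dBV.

-3 dBV

Stage 1: 3 dB above -13 dBV, reduced 1.5:1 to 2 dB above → -11 dBV; +8 dB make-up → -3 dBV.
Stage 2: below threshold (-3 ≤ 5); passes unchanged; output -3 dBV.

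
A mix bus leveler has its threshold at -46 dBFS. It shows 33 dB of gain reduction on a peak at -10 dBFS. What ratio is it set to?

Input overshoot = -10 − (-46) = 36 dB.
Output overshoot = 36 − 33 = 3 dB.
Ratio = input overshoot / output overshoot = 36 / 3 = 12.

12:1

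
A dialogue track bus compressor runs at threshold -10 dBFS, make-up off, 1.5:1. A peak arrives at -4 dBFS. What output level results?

-6 dBFS

Overshoot: -4 − (-10) = 6 dB.
At 1.5:1 the overshoot is divided by 1.5, leaving 4 dB above threshold.
Output = -10 + 4 = -6 dBFS.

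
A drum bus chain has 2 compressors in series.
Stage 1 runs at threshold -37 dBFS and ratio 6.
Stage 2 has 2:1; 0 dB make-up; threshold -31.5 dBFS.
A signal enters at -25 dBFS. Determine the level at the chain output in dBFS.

Stage 1: -25 dBFS is 12 dB over -37 dBFS; at 6:1 that becomes 2 dB over, giving -35 dBFS.
Stage 2: below threshold (-35 ≤ -31.5); passes unchanged; output -35 dBFS.

-35 dBFS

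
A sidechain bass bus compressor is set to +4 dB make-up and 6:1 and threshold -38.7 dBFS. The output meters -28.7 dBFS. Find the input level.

Remove make-up: -28.7 − 4 = -32.7 dBFS.
Post-compression overshoot = -32.7 − (-38.7) = 6 dB.
Before 6:1 compression the overshoot was 6 × 6 = 36 dB, so input = -38.7 + 36 = -2.7 dBFS.

-2.7 dBFS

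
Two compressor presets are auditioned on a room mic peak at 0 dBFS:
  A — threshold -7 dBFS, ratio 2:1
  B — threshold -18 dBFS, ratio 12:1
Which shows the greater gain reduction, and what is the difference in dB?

B, by 13 dB

A: 7 dB over, compressed to 3.5 dB over, so 3.5 dB of GR.
B: 18 dB over, compressed to 1.5 dB over, so 16.5 dB of GR.
B reduces 13 dB more.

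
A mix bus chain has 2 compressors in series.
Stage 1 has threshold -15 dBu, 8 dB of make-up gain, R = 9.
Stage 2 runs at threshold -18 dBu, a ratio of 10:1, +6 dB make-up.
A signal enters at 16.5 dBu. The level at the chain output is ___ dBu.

Stage 1: 31.5 dB above -15 dBu, reduced 9:1 to 3.5 dB above → -11.5 dBu; +8 dB make-up → -3.5 dBu.
Stage 2: 14.5 dB above -18 dBu, reduced 10:1 to 1.45 dB above → -16.55 dBu; +6 dB make-up → -10.55 dBu.

-10.55 dBu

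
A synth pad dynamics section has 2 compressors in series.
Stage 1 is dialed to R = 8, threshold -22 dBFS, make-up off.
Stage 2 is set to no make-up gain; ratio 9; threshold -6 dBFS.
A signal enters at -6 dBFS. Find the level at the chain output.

-20 dBFS

Stage 1: 16 dB above -22 dBFS, reduced 8:1 to 2 dB above → -20 dBFS.
Stage 2: below threshold (-20 ≤ -6); passes unchanged; output -20 dBFS.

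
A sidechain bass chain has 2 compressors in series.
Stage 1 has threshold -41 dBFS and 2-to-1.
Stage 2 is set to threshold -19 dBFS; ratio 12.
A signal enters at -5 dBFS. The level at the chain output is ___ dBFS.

-23 dBFS

Stage 1: overshoot 36 dB → 36/2 = 18 dB → -23 dBFS.
Stage 2: below threshold (-23 ≤ -19); passes unchanged; output -23 dBFS.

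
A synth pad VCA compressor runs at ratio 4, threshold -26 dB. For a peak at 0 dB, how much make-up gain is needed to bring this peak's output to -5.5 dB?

14 dB

The peak compresses to -26 + 26/4 = -19.5 dB.
To reach -5.5 dB requires -5.5 − (-19.5) = 14 dB of make-up.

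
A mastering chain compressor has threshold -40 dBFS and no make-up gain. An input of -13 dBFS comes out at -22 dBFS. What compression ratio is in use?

1.5:1

Input overshoot = -13 − (-40) = 27 dB; output overshoot = -22 − (-40) = 18 dB.
Ratio = 27 / 18 = 1.5.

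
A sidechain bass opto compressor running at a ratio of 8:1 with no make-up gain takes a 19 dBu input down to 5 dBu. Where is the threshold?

Let T be the threshold. Output overshoot = (input overshoot)/R, so 5 − T = (19 − T)/8.
8·(5 − T) = 19 − T → 7·T = 40 − 19 = 21.
T = 21/7 = 3 dBu.

3 dBu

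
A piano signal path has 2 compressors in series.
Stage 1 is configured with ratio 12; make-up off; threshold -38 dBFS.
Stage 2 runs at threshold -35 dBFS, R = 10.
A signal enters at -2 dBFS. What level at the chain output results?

-35 dBFS

Stage 1: -2 dBFS is 36 dB over -38 dBFS; at 12:1 that becomes 3 dB over, giving -35 dBFS.
Stage 2: below threshold (-35 ≤ -35); passes unchanged; output -35 dBFS.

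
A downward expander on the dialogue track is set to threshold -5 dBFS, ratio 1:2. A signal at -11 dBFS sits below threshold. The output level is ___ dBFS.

Below threshold, a 1:2 expander applies gain = (2−1)×(T − x) of attenuation.
(2−1) × 6 = 6 dB, so output = -11 − 6 = -17 dBFS.

-17 dBFS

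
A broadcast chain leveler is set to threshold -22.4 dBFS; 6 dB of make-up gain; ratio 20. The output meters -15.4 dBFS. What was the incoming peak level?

-2.4 dBFS

Stripping the +6 dB make-up gives -21.4 dBFS at the gain stage.
Post-compression overshoot = -21.4 − (-22.4) = 1 dB.
Undo the ratio: input overshoot = 1 × 20 = 20 dB, giving input = -2.4 dBFS.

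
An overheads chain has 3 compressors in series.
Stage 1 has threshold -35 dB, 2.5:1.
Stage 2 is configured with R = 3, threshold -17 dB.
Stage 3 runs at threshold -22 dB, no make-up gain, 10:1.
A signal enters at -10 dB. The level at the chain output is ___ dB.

-25 dB

Stage 1: -10 dB is 25 dB over -35 dB; at 2.5:1 that becomes 10 dB over, giving -25 dB.
Stage 2: -25 dB is at or below the -17 dB threshold — no compression; output -25 dB.
Stage 3: -25 dB ≤ -22 dB, so stage 3 doesn't engage; output -25 dB.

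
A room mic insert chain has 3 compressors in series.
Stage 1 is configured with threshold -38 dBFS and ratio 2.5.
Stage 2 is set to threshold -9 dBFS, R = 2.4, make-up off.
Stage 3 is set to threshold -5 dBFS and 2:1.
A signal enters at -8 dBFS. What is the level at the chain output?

Stage 1: -8 dBFS is 30 dB over -38 dBFS; at 2.5:1 that becomes 12 dB over, giving -26 dBFS.
Stage 2: -26 dBFS is at or below the -9 dBFS threshold — no compression; output -26 dBFS.
Stage 3: -26 dBFS is at or below the -5 dBFS threshold — no compression; output -26 dBFS.

-26 dBFS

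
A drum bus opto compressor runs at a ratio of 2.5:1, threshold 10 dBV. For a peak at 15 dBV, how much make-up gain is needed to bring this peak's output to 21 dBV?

The peak compresses to 10 + 5/2.5 = 12 dBV.
To reach 21 dBV requires 21 − 12 = 9 dB of make-up.

9 dB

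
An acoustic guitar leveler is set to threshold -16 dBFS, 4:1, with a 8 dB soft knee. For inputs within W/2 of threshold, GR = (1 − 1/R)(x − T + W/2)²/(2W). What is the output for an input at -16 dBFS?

-16.75 dBFS

x − T + W/2 = -16 − (-16) + 4 = 4.
GR = (1 − 1/4) × 4² / 16 = 0.75 × 16 / 16 = 0.75 dB.
Output = -16 − 0.75 = -16.75 dBFS.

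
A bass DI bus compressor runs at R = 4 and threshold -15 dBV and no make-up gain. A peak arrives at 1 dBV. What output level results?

The input is 16 dB above the -15 dBV threshold.
The 16 dB excess becomes 4 dB after 4:1 reduction.
That puts the output at -11 dBV.

-11 dBV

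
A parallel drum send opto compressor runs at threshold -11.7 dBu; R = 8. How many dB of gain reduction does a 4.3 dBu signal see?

14 dB

4.3 dBu exceeds the threshold by 16 dB.
A 8:1 ratio leaves 2 dB of that excess.
GR = overshoot in − overshoot out = 16 − 2 = 14 dB.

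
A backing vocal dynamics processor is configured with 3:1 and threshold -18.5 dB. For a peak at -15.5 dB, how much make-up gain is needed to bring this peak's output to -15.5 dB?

Without make-up, output = threshold + overshoot/3 = -18.5 + 1 = -17.5 dB.
Gap to target: 2 dB.

2 dB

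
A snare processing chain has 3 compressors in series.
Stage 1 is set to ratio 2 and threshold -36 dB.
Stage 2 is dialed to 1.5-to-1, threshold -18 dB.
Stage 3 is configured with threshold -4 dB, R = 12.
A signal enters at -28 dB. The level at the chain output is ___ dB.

Stage 1: overshoot 8 dB → 8/2 = 4 dB → -32 dB.
Stage 2: -32 dB ≤ -18 dB, so stage 2 doesn't engage; output -32 dB.
Stage 3: -32 dB is at or below the -4 dB threshold — no compression; output -32 dB.

-32 dB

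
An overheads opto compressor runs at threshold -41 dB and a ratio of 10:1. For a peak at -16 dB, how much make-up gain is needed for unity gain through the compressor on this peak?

22.5 dB

The peak compresses to -41 + 25/10 = -38.5 dB.
To reach -16 dB requires -16 − (-38.5) = 22.5 dB of make-up.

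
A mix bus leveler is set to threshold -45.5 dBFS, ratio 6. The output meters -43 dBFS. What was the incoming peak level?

Post-compression overshoot = -43 − (-45.5) = 2.5 dB.
Input overshoot = R × output overshoot = 15 dB → input = -45.5 + 15 = -30.5 dBFS.

-30.5 dBFS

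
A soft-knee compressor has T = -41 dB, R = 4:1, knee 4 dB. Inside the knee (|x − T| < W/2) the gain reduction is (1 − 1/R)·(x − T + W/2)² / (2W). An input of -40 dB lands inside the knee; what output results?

-40.84375 dB

x − T + W/2 = -40 − (-41) + 2 = 3.
GR = (1 − 1/4) × 3² / 8 = 0.75 × 9 / 8 = 0.84375 dB.
Output = -40 − 0.84375 = -40.84375 dB.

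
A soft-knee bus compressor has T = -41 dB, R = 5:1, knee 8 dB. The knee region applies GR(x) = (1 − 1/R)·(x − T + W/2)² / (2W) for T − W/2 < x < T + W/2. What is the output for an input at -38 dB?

x − T + W/2 = -38 − (-41) + 4 = 7.
GR = (1 − 1/5) × 7² / 16 = 0.8 × 49 / 16 = 2.45 dB.
Output = -38 − 2.45 = -40.45 dB.

-40.45 dB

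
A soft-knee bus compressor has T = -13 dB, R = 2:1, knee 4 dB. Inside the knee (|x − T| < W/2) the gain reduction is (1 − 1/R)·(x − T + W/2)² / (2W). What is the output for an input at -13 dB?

x − T + W/2 = -13 − (-13) + 2 = 2.
GR = (1 − 1/2) × 2² / 8 = 0.5 × 4 / 8 = 0.25 dB.
Output = -13 − 0.25 = -13.25 dB.

-13.25 dB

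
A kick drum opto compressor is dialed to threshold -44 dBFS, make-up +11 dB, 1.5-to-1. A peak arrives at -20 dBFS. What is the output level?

Overshoot: -20 − (-44) = 24 dB.
1.5:1 compression reduces that to 24/1.5 = 16 dB over.
That puts the output at -28 dBFS; make-up adds 11 dB, giving -17 dBFS.

-17 dBFS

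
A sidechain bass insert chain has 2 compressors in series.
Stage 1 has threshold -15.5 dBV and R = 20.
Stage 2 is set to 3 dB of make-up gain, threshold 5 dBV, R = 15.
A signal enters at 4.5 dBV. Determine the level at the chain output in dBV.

Stage 1: 4.5 dBV is 20 dB over -15.5 dBV; at 20:1 that becomes 1 dB over, giving -14.5 dBV.
Stage 2: below threshold (-14.5 ≤ 5); passes unchanged; make-up brings it to -11.5 dBV.

-11.5 dBV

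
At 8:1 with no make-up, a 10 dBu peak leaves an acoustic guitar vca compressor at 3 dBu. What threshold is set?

Input is 8 dB above T (since output overshoot × R = input overshoot: (3 − T)·8 = 10 − T gives T = 2 dBu).
Check: 2 + (10 − 2)/8 = 2 + 1 = 3 dBu. ✓

2 dBu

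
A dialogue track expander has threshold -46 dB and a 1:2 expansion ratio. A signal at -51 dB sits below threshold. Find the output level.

Below threshold, a 1:2 expander applies gain = (2−1)×(T − x) of attenuation.
(2−1) × 5 = 5 dB, so output = -51 − 5 = -56 dB.

-56 dB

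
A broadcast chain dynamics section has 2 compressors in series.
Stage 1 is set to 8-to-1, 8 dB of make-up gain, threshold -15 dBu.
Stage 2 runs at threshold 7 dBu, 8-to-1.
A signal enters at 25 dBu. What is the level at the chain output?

Stage 1: 40 dB above -15 dBu, reduced 8:1 to 5 dB above → -10 dBu; +8 dB make-up → -2 dBu.
Stage 2: -2 dBu ≤ 7 dBu, so stage 2 doesn't engage; output -2 dBu.

-2 dBu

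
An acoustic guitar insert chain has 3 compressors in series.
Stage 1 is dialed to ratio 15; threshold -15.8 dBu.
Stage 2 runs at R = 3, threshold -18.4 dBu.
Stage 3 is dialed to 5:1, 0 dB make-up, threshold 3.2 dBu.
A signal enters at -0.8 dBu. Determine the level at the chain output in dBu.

Stage 1: -0.8 dBu is 15 dB over -15.8 dBu; at 15:1 that becomes 1 dB over, giving -14.8 dBu.
Stage 2: -14.8 dBu is 3.6 dB over -18.4 dBu; at 3:1 that becomes 1.2 dB over, giving -17.2 dBu.
Stage 3: -17.2 dBu ≤ 3.2 dBu, so stage 3 doesn't engage; output -17.2 dBu.

-17.2 dBu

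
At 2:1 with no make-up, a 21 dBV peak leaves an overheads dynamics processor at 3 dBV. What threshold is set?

Input is 36 dB above T (since output overshoot × R = input overshoot: (3 − T)·2 = 21 − T gives T = -15 dBV).
Check: -15 + (21 − (-15))/2 = -15 + 18 = 3 dBV. ✓

-15 dBV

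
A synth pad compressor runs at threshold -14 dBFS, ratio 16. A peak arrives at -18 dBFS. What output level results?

-18 dBFS is 4 dB below the -14 dBFS threshold, so no gain reduction is applied.
Output = input = -18 dBFS.

-18 dBFS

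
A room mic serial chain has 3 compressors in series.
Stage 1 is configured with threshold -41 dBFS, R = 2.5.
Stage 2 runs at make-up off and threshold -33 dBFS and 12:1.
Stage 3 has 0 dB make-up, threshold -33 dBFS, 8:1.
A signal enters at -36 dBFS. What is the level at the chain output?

Stage 1: overshoot 5 dB → 5/2.5 = 2 dB → -39 dBFS.
Stage 2: -39 dBFS ≤ -33 dBFS, so stage 2 doesn't engage; output -39 dBFS.
Stage 3: -39 dBFS is at or below the -33 dBFS threshold — no compression; output -39 dBFS.

-39 dBFS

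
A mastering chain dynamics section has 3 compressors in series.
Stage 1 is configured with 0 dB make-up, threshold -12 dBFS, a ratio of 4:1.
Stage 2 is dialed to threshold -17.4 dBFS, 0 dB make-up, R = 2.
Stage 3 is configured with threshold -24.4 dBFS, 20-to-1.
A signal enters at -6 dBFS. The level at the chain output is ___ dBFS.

Stage 1: -6 dBFS is 6 dB over -12 dBFS; at 4:1 that becomes 1.5 dB over, giving -10.5 dBFS.
Stage 2: 6.9 dB above -17.4 dBFS, reduced 2:1 to 3.45 dB above → -13.95 dBFS.
Stage 3: overshoot 10.45 dB → 10.45/20 = 0.5225 dB → -23.8775 dBFS.

-23.8775 dBFS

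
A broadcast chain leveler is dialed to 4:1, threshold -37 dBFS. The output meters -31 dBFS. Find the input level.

-13 dBFS

The compressed level sits -31 − (-37) = 6 dB over threshold.
Undo the ratio: input overshoot = 6 × 4 = 24 dB, giving input = -13 dBFS.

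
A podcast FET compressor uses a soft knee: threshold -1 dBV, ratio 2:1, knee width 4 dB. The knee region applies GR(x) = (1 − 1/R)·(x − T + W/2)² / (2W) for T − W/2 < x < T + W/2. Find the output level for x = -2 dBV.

x − T + W/2 = -2 − (-1) + 2 = 1.
GR = (1 − 1/2) × 1² / 8 = 0.5 × 1 / 8 = 0.0625 dB.
Output = -2 − 0.0625 = -2.0625 dBV.

-2.0625 dBV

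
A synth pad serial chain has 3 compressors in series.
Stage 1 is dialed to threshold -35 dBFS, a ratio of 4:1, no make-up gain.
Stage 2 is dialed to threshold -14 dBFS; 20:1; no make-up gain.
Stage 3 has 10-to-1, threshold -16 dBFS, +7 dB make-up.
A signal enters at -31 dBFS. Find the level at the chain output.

-27 dBFS

Stage 1: -31 dBFS is 4 dB over -35 dBFS; at 4:1 that becomes 1 dB over, giving -34 dBFS.
Stage 2: below threshold (-34 ≤ -14); passes unchanged; output -34 dBFS.
Stage 3: -34 dBFS is at or below the -16 dBFS threshold — no compression; make-up brings it to -27 dBFS.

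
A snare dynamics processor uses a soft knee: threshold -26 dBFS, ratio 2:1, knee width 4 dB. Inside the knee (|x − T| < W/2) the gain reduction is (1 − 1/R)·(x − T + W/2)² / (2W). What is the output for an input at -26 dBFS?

-26.25 dBFS

x − T + W/2 = -26 − (-26) + 2 = 2.
GR = (1 − 1/2) × 2² / 8 = 0.5 × 4 / 8 = 0.25 dB.
Output = -26 − 0.25 = -26.25 dBFS.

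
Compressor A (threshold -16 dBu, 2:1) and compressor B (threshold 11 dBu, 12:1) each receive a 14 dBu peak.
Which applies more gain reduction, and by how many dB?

A, by 12.25 dB

A: GR = 30 − 30/2 = 15 dB.
B: GR = 3 − 3/12 = 2.75 dB.
Difference: 12.25 dB in favour of A.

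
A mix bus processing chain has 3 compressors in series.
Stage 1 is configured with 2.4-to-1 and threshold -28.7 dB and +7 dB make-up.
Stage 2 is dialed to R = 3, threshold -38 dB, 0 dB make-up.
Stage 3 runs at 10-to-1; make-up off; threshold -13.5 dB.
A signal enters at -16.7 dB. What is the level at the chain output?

-30.9 dB

Stage 1: 12 dB above -28.7 dB, reduced 2.4:1 to 5 dB above → -23.7 dB; +7 dB make-up → -16.7 dB.
Stage 2: 21.3 dB above -38 dB, reduced 3:1 to 7.1 dB above → -30.9 dB.
Stage 3: -30.9 dB is at or below the -13.5 dB threshold — no compression; output -30.9 dB.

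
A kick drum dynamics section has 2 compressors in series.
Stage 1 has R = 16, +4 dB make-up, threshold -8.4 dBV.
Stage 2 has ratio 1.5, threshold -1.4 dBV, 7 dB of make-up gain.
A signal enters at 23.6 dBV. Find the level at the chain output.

4.6 dBV

Stage 1: overshoot 32 dB → 32/16 = 2 dB → -6.4 dBV; +4 dB make-up → -2.4 dBV.
Stage 2: -2.4 dBV ≤ -1.4 dBV, so stage 2 doesn't engage; make-up brings it to 4.6 dBV.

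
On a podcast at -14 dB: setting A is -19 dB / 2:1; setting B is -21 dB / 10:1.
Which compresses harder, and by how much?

A: overshoot 5 dB → output overshoot 2.5 dB → GR 2.5 dB.
B: overshoot 7 dB → output overshoot 0.7 dB → GR 6.3 dB.
Difference: 3.8 dB in favour of B.

B, by 3.8 dB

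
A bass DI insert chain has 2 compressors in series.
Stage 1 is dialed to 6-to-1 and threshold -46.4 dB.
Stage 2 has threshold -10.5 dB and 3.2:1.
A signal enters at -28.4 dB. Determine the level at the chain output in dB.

-43.4 dB

Stage 1: overshoot 18 dB → 18/6 = 3 dB → -43.4 dB.
Stage 2: -43.4 dB is at or below the -10.5 dB threshold — no compression; output -43.4 dB.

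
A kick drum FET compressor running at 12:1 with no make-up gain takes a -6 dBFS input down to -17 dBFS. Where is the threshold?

Let T be the threshold. Output overshoot = (input overshoot)/R, so -17 − T = (-6 − T)/12.
12·(-17 − T) = -6 − T → 11·T = -204 − (-6) = -198.
T = -198/11 = -18 dBFS.

-18 dBFS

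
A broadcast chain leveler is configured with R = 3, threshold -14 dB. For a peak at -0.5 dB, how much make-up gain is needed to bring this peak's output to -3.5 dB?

The peak compresses to -14 + 13.5/3 = -9.5 dB.
To reach -3.5 dB requires -3.5 − (-9.5) = 6 dB of make-up.

6 dB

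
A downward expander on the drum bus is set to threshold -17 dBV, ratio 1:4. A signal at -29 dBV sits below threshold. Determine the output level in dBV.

-65 dBV

The input is 12 dB below the -17 dBV threshold.
A 1:4 expander multiplies undershoot by 4: 12 × 4 = 48 dB below threshold.
Output = -17 − 48 = -65 dBV.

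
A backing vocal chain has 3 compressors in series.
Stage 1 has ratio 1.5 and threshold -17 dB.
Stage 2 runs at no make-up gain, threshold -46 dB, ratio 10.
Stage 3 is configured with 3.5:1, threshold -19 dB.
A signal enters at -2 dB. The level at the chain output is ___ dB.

-42.1 dB

Stage 1: -2 dB is 15 dB over -17 dB; at 1.5:1 that becomes 10 dB over, giving -7 dB.
Stage 2: 39 dB above -46 dB, reduced 10:1 to 3.9 dB above → -42.1 dB.
Stage 3: -42.1 dB ≤ -19 dB, so stage 3 doesn't engage; output -42.1 dB.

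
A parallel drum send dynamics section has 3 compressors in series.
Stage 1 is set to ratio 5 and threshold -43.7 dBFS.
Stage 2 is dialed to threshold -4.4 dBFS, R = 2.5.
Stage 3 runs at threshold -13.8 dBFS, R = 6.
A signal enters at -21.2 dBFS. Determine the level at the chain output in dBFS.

Stage 1: -21.2 dBFS is 22.5 dB over -43.7 dBFS; at 5:1 that becomes 4.5 dB over, giving -39.2 dBFS.
Stage 2: below threshold (-39.2 ≤ -4.4); passes unchanged; output -39.2 dBFS.
Stage 3: -39.2 dBFS ≤ -13.8 dBFS, so stage 3 doesn't engage; output -39.2 dBFS.

-39.2 dBFS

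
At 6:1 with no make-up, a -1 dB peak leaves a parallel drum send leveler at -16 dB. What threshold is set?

Input is 18 dB above T (since output overshoot × R = input overshoot: (-16 − T)·6 = -1 − T gives T = -19 dB).
Check: -19 + (-1 − (-19))/6 = -19 + 3 = -16 dB. ✓

-19 dB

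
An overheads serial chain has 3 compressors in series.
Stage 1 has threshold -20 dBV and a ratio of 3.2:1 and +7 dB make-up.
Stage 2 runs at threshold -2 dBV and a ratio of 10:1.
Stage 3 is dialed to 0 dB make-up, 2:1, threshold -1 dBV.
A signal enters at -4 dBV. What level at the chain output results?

-8 dBV

Stage 1: -4 dBV is 16 dB over -20 dBV; at 3.2:1 that becomes 5 dB over, giving -15 dBV; +7 dB make-up → -8 dBV.
Stage 2: -8 dBV ≤ -2 dBV, so stage 2 doesn't engage; output -8 dBV.
Stage 3: below threshold (-8 ≤ -1); passes unchanged; output -8 dBV.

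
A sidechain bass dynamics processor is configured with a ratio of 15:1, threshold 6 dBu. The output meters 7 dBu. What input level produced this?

That's 1 dB above the 6 dBu threshold.
Undo the ratio: input overshoot = 1 × 15 = 15 dB, giving input = 21 dBu.

21 dBu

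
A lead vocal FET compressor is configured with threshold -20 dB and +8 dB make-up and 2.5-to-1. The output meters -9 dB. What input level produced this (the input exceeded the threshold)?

-12.5 dB

Remove make-up: -9 − 8 = -17 dB.
Post-compression overshoot = -17 − (-20) = 3 dB.
Undo the ratio: input overshoot = 3 × 2.5 = 7.5 dB, giving input = -12.5 dB.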